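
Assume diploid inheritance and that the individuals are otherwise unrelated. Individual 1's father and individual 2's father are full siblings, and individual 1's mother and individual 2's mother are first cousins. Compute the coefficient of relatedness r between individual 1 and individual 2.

0.15625

With two independent routes of shared ancestry, r is the sum of the two contributions.
Individual 1 and individual 2 are related in two ways: first cousins through their fathers (r = 1/8) and second cousins through their mothers (r = 1/32).
r = 1/8 + 1/32 = 0.15625.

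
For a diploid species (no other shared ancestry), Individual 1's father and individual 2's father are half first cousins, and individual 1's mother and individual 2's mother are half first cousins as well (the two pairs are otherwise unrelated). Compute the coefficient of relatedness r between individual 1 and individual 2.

With two independent routes of shared ancestry, r is the sum of the two contributions.
Individual 1 and individual 2 are related in two ways: half second cousins through their fathers (r = 1/64) and half second cousins through their mothers (r = 1/64).
r = 1/64 + 1/64 = 1/32 = 0.03125.

0.03125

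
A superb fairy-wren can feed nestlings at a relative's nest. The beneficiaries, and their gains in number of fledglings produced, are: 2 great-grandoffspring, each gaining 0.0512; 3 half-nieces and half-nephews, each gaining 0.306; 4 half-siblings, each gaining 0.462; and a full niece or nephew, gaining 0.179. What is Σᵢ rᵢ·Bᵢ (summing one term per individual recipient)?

r to a great-grandoffspring = 1/8 (three parent–offspring links: r = (1/2)^3 = 1/8).
r to a half-niece or half-nephew = 0.125 (half-aunt/uncle↔niece/nephew: one path of length 3: r = (1/2)^3 = 1/8).
r to a half-sibling = 1/4 (half-sibs share one parent — one path of length 2: r = (1/2)^2 = 1/4).
r to a full niece or nephew = 1/4 (full aunt/uncle↔niece/nephew: two paths of length 3 through the shared grandparent pair: r = 2·(1/2)^3 = 1/4).
Summing one r·B term per recipient: 2·0.125·0.0512 + 3·0.125·0.306 + 4·0.25·0.462 + 1·0.25·0.179 = 0.6343.

0.6343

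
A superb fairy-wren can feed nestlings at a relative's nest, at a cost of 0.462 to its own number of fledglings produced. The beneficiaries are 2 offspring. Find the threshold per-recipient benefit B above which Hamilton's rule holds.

r to an offspring = 0.5 (one parent–offspring link: r = (1/2)^1 = 1/2).
Hamilton's rule with n recipients of equal r: n·r·B > C, so B > C/(n·r) = 0.462/(2·0.5) = 0.462.

0.462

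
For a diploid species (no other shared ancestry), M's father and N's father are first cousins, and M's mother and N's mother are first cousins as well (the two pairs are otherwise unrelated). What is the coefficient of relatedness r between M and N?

0.0625

Wright's path rule: contributions from independent ancestry routes add.
M and N are related in two ways: second cousins through their fathers (r = 1/32) and second cousins through their mothers (r = 1/32).
r = 1/32 + 1/32 = 1/16 = 0.0625.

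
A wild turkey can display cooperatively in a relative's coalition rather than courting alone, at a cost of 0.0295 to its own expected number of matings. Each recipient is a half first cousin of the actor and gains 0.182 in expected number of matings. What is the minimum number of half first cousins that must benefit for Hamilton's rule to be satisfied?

3

r to a half first cousin = 0.0625 (half first cousins share one grandparent — one path of length 4: r = (1/2)^4 = 1/16).
Hamilton's rule: n·r·B > C  ⇒  n > C/(r·B) = 0.0295/(0.0625·0.182) = 2.593.
The smallest integer exceeding 2.593 is 3.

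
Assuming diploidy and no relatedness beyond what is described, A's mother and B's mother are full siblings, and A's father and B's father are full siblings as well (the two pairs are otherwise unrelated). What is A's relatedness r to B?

0.25

Independent pedigree routes through distinct common ancestors add.
A and B are related in two ways: first cousins through their mothers (r = 1/8) and first cousins through their fathers (r = 1/8) — i.e. double first cousins.
r = 1/8 + 1/8 = 1/4 = 0.25.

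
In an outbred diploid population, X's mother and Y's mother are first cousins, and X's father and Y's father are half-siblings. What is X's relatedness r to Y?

Relatedness sums over independent paths through distinct common ancestors.
X and Y are related in two ways: second cousins through their mothers (r = 1/32) and half first cousins through their fathers (r = 1/16).
r = 1/32 + 1/16 = 3/32 = 0.09375.

0.09375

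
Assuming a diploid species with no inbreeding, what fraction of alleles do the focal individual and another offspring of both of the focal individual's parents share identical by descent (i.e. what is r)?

Each parent–offspring link contributes a factor of 1/2, and independent paths through distinct common ancestors add.
Full sibs share both parents — two paths of length 2: r = 2·(1/2)^2 = 1/2.

0.5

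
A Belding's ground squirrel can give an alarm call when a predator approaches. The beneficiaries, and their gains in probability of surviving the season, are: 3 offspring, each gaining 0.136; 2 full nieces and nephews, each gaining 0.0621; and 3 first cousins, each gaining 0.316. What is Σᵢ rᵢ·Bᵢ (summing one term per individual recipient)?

r to an offspring = 0.5 (one parent–offspring link: r = (1/2)^1 = 1/2).
r to a full niece or nephew = 1/4 (full aunt/uncle↔niece/nephew: two paths of length 3 through the shared grandparent pair: r = 2·(1/2)^3 = 1/4).
r to a first cousin = 0.125 (first cousins share one grandparent pair — two paths of length 4: r = 2·(1/2)^4 = 1/8).
Summing one r·B term per recipient: 3·0.5·0.136 + 2·0.25·0.0621 + 3·0.125·0.316 = 0.35355.

0.35355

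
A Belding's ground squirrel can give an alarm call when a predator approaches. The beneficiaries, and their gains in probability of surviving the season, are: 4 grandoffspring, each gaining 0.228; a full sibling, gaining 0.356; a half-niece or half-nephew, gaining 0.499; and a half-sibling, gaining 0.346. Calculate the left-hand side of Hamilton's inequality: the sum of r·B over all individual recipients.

0.554875

r to a grandoffspring = 0.25 (two parent–offspring links: r = (1/2)^2 = 1/4).
r to a full sibling = 0.5 (full sibs share both parents — two paths of length 2: r = 2·(1/2)^2 = 1/2).
r to a half-niece or half-nephew = 0.125 (half-aunt/uncle↔niece/nephew: one path of length 3: r = (1/2)^3 = 1/8).
r to a half-sibling = 1/4 (half-sibs share one parent — one path of length 2: r = (1/2)^2 = 1/4).
Summing one r·B term per recipient: 4·0.25·0.228 + 1·0.5·0.356 + 1·0.125·0.499 + 1·0.25·0.346 = 0.554875.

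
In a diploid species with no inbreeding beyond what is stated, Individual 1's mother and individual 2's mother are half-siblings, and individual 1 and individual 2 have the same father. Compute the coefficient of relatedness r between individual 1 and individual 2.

0.3125

Relatedness sums over independent paths through distinct common ancestors.
Individual 1 and individual 2 are related in two ways: half first cousins through their mothers (r = 1/16) and half-sibs through their shared father (r = 1/4).
r = 1/16 + 1/4 = 5/16 = 0.3125.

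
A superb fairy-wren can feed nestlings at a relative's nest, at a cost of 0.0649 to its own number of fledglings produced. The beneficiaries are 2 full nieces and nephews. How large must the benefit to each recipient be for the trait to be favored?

r to a full niece or nephew = 1/4 (full aunt/uncle↔niece/nephew: two paths of length 3 through the shared grandparent pair: r = 2·(1/2)^3 = 1/4).
Hamilton's rule with n recipients of equal r: n·r·B > C, so B > C/(n·r) = 0.0649/(2·0.25) = 0.1298.

0.1298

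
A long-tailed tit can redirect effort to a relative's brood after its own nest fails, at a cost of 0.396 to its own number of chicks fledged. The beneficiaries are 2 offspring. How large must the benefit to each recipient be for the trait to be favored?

0.396

r to an offspring = 1/2 (one parent–offspring link: r = (1/2)^1 = 1/2).
Hamilton's rule with n recipients of equal r: n·r·B > C, so B > C/(n·r) = 0.396/(2·0.5) = 0.396.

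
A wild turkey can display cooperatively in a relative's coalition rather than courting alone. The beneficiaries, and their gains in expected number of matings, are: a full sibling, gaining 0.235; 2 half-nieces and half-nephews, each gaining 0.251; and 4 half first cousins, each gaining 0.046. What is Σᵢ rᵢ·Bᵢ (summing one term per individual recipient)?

0.19175

r to a full sibling = 1/2 (full sibs share both parents — two paths of length 2: r = 2·(1/2)^2 = 1/2).
r to a half-niece or half-nephew = 0.125 (half-aunt/uncle↔niece/nephew: one path of length 3: r = (1/2)^3 = 1/8).
r to a half first cousin = 1/16 (half first cousins share one grandparent — one path of length 4: r = (1/2)^4 = 1/16).
Summing one r·B term per recipient: 1·0.5·0.235 + 2·0.125·0.251 + 4·0.0625·0.046 = 0.19175.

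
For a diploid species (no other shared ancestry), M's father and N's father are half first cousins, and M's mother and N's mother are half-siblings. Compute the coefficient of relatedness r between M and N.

0.078125

Independent pedigree routes through distinct common ancestors add.
M and N are related in two ways: half second cousins through their fathers (r = 1/64) and half first cousins through their mothers (r = 1/16).
r = 1/64 + 1/16 = 0.078125.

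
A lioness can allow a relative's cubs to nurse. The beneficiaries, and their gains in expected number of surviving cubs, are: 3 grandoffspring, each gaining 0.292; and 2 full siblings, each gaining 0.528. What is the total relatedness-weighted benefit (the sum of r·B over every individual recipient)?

r to a grandoffspring = 1/4 (two parent–offspring links: r = (1/2)^2 = 1/4).
r to a full sibling = 1/2 (full sibs share both parents — two paths of length 2: r = 2·(1/2)^2 = 1/2).
Summing one r·B term per recipient: 3·0.25·0.292 + 2·0.5·0.528 = 0.747.

0.747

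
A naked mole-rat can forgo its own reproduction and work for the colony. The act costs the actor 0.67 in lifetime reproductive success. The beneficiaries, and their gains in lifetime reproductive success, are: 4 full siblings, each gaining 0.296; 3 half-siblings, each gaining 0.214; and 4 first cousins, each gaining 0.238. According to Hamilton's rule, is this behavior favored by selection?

Hamilton's rule: the trait is favored when the sum of r·B over every recipient exceeds the actor's cost C.
r to a full sibling = 0.5 (full sibs share both parents — two paths of length 2: r = 2·(1/2)^2 = 1/2).
r to a half-sibling = 0.25 (half-sibs share one parent — one path of length 2: r = (1/2)^2 = 1/4).
r to a first cousin = 1/8 (first cousins share one grandparent pair — two paths of length 4: r = 2·(1/2)^4 = 1/8).
Summing one r·B term per recipient: 4·0.5·0.296 + 3·0.25·0.214 + 4·0.125·0.238 = 0.8715.
0.8715 > 0.67: the indirect benefit exceeds the cost.

Yes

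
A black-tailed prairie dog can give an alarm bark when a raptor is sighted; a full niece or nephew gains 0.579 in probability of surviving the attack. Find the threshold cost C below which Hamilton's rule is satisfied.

0.14475

r to a full niece or nephew = 0.25 (full aunt/uncle↔niece/nephew: two paths of length 3 through the shared grandparent pair: r = 2·(1/2)^3 = 1/4).
Hamilton's rule: n·r·B > C, so the trait is favored while C < n·r·B = 1·0.25·0.579 = 0.14475.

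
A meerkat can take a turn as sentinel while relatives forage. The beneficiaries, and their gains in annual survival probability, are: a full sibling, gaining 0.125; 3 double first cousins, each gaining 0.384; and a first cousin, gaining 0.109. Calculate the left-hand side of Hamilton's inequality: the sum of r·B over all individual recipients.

r to a full sibling = 0.5 (full sibs share both parents — two paths of length 2: r = 2·(1/2)^2 = 1/2).
r to a double first cousin = 0.25 (double first cousins share both grandparent pairs — four paths of length 4: r = 4·(1/2)^4 = 1/4).
r to a first cousin = 1/8 (first cousins share one grandparent pair — two paths of length 4: r = 2·(1/2)^4 = 1/8).
Summing one r·B term per recipient: 1·0.5·0.125 + 3·0.25·0.384 + 1·0.125·0.109 = 0.364125.

0.364125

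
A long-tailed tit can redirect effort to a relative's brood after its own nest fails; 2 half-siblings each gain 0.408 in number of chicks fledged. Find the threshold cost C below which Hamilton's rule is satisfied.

0.204

r to a half-sibling = 1/4 (half-sibs share one parent — one path of length 2: r = (1/2)^2 = 1/4).
Hamilton's rule: n·r·B > C, so the trait is favored while C < n·r·B = 2·0.25·0.408 = 0.204.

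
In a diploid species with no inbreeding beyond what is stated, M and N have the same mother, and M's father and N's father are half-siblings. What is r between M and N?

0.3125

Wright's path rule: contributions from independent ancestry routes add.
M and N are related in two ways: half-sibs through their shared mother (r = 1/4) and half first cousins through their fathers (r = 1/16).
r = 1/4 + 1/16 = 0.3125.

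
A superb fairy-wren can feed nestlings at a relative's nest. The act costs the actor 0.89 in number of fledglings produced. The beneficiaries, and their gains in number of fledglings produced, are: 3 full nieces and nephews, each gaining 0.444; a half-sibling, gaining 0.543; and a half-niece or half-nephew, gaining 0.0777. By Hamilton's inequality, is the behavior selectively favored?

Hamilton's rule: the trait is favored when the sum of r·B over every recipient exceeds the actor's cost C.
r to a full niece or nephew = 0.25 (full aunt/uncle↔niece/nephew: two paths of length 3 through the shared grandparent pair: r = 2·(1/2)^3 = 1/4).
r to a half-sibling = 0.25 (half-sibs share one parent — one path of length 2: r = (1/2)^2 = 1/4).
r to a half-niece or half-nephew = 1/8 (half-aunt/uncle↔niece/nephew: one path of length 3: r = (1/2)^3 = 1/8).
Summing one r·B term per recipient: 3·0.25·0.444 + 1·0.25·0.543 + 1·0.125·0.0777 = 0.4784625.
0.4784625 < 0.89: the indirect benefit is less than the cost.

No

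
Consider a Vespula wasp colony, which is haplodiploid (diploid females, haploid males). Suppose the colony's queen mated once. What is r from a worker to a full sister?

Haplodiploid full sisters inherit their father's entire haploid genome identically (contributing 1/2) and on average half of their mother's contribution (1/2 · 1/2 = 1/4); r = 1/2 + 1/4 = 3/4.

0.75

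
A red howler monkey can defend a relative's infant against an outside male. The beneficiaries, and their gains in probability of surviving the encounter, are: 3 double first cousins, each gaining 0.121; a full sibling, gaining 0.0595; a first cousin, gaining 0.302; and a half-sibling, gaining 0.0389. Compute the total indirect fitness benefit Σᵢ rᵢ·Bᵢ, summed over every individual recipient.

0.167975

r to a double first cousin = 1/4 (double first cousins share both grandparent pairs — four paths of length 4: r = 4·(1/2)^4 = 1/4).
r to a full sibling = 0.5 (full sibs share both parents — two paths of length 2: r = 2·(1/2)^2 = 1/2).
r to a first cousin = 1/8 (first cousins share one grandparent pair — two paths of length 4: r = 2·(1/2)^4 = 1/8).
r to a half-sibling = 0.25 (half-sibs share one parent — one path of length 2: r = (1/2)^2 = 1/4).
Summing one r·B term per recipient: 3·0.25·0.121 + 1·0.5·0.0595 + 1·0.125·0.302 + 1·0.25·0.0389 = 0.167975.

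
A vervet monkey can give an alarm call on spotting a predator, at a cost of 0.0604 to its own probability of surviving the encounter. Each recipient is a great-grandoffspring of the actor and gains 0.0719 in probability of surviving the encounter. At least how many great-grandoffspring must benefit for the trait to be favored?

7

r to a great-grandoffspring = 1/8 (three parent–offspring links: r = (1/2)^3 = 1/8).
Hamilton's rule: n·r·B > C  ⇒  n > C/(r·B) = 0.0604/(0.125·0.0719) = 6.72.
The smallest integer exceeding 6.72 is 7.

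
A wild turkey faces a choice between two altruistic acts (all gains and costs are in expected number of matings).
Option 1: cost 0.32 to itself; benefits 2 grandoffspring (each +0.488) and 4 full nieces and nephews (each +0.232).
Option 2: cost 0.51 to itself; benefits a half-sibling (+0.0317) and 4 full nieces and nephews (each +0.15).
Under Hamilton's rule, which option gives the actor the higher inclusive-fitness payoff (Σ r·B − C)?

Option 1

Option 1: r to a grandoffspring = 0.25.
Option 1: r to a full niece or nephew = 0.25.
Option 1: Σ r·B − C = (2·0.25·0.488 + 4·0.25·0.232) − 0.32 = 0.156.
Option 2: r to a half-sibling = 0.25.
Option 2: r to a full niece or nephew = 0.25.
Option 2: Σ r·B − C = (1·0.25·0.0317 + 4·0.25·0.15) − 0.51 = -0.352075.
Option 1 has the higher net inclusive-fitness payoff.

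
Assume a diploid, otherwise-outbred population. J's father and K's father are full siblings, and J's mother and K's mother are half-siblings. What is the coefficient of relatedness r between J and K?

Independent pedigree routes through distinct common ancestors add.
J and K are related in two ways: first cousins through their fathers (r = 1/8) and half first cousins through their mothers (r = 1/16).
r = 1/8 + 1/16 = 0.1875.

0.1875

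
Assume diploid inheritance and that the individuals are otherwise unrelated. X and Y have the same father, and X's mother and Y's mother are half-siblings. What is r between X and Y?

0.3125

Relatedness sums over independent paths through distinct common ancestors.
X and Y are related in two ways: half-sibs through their shared father (r = 1/4) and half first cousins through their mothers (r = 1/16).
r = 1/4 + 1/16 = 0.3125.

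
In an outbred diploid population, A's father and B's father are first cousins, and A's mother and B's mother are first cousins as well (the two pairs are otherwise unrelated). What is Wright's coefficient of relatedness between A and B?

Wright's path rule: contributions from independent ancestry routes add.
A and B are related in two ways: second cousins through their fathers (r = 1/32) and second cousins through their mothers (r = 1/32).
r = 1/32 + 1/32 = 0.0625.

0.0625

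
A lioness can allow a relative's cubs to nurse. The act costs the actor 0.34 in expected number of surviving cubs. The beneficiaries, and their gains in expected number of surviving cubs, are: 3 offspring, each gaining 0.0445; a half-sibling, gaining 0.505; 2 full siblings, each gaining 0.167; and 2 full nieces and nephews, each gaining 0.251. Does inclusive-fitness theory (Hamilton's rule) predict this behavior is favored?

Hamilton's rule: the trait is favored when the sum of r·B over every recipient exceeds the actor's cost C.
r to an offspring = 1/2 (one parent–offspring link: r = (1/2)^1 = 1/2).
r to a half-sibling = 0.25 (half-sibs share one parent — one path of length 2: r = (1/2)^2 = 1/4).
r to a full sibling = 0.5 (full sibs share both parents — two paths of length 2: r = 2·(1/2)^2 = 1/2).
r to a full niece or nephew = 1/4 (full aunt/uncle↔niece/nephew: two paths of length 3 through the shared grandparent pair: r = 2·(1/2)^3 = 1/4).
Summing one r·B term per recipient: 3·0.5·0.0445 + 1·0.25·0.505 + 2·0.5·0.167 + 2·0.25·0.251 = 0.4855.
0.4855 > 0.34: the indirect benefit exceeds the cost.

Yes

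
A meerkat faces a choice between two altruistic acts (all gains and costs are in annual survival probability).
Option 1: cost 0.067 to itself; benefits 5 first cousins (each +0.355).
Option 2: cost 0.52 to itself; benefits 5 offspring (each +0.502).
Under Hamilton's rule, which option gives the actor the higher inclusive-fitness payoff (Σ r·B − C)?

Option 1: r to a first cousin = 0.125.
Option 1: Σ r·B − C = (5·0.125·0.355) − 0.067 = 0.154875.
Option 2: r to an offspring = 0.5.
Option 2: Σ r·B − C = (5·0.5·0.502) − 0.52 = 0.735.
Option 2 has the higher net inclusive-fitness payoff.

Option 2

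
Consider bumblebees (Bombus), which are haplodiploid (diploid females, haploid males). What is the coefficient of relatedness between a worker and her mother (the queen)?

0.5

One meiotic link between diploid queen and diploid daughter: r = 1/2.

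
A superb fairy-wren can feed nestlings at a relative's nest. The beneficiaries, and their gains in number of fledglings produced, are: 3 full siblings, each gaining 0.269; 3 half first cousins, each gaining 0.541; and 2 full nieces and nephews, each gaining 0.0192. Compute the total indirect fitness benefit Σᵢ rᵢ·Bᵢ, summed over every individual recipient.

r to a full sibling = 0.5 (full sibs share both parents — two paths of length 2: r = 2·(1/2)^2 = 1/2).
r to a half first cousin = 1/16 (half first cousins share one grandparent — one path of length 4: r = (1/2)^4 = 1/16).
r to a full niece or nephew = 0.25 (full aunt/uncle↔niece/nephew: two paths of length 3 through the shared grandparent pair: r = 2·(1/2)^3 = 1/4).
Summing one r·B term per recipient: 3·0.5·0.269 + 3·0.0625·0.541 + 2·0.25·0.0192 = 0.5145375.

0.5145375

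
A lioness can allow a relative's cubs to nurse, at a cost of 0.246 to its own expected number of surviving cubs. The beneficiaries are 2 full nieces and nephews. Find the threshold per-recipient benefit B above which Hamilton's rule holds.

r to a full niece or nephew = 1/4 (full aunt/uncle↔niece/nephew: two paths of length 3 through the shared grandparent pair: r = 2·(1/2)^3 = 1/4).
Hamilton's rule with n recipients of equal r: n·r·B > C, so B > C/(n·r) = 0.246/(2·0.25) = 0.492.

0.492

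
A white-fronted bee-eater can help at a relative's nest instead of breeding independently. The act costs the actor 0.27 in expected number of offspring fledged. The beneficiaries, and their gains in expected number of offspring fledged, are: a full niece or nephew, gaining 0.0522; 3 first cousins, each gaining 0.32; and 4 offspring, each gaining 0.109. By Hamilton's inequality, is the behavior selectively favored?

Hamilton's rule: the trait is favored when the sum of r·B over every recipient exceeds the actor's cost C.
r to a full niece or nephew = 0.25 (full aunt/uncle↔niece/nephew: two paths of length 3 through the shared grandparent pair: r = 2·(1/2)^3 = 1/4).
r to a first cousin = 1/8 (first cousins share one grandparent pair — two paths of length 4: r = 2·(1/2)^4 = 1/8).
r to an offspring = 0.5 (one parent–offspring link: r = (1/2)^1 = 1/2).
Summing one r·B term per recipient: 1·0.25·0.0522 + 3·0.125·0.32 + 4·0.5·0.109 = 0.35105.
0.35105 > 0.27: the indirect benefit exceeds the cost.

Yes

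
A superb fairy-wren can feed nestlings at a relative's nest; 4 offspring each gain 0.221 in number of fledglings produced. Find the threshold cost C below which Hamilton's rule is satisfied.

0.442

r to an offspring = 0.5 (one parent–offspring link: r = (1/2)^1 = 1/2).
Hamilton's rule: n·r·B > C, so the trait is favored while C < n·r·B = 4·0.5·0.221 = 0.442.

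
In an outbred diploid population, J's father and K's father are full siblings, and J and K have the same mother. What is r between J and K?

Relatedness sums over independent paths through distinct common ancestors.
J and K are related in two ways: first cousins through their fathers (r = 1/8) and half-sibs through their shared mother (r = 1/4).
r = 1/8 + 1/4 = 0.375.

0.375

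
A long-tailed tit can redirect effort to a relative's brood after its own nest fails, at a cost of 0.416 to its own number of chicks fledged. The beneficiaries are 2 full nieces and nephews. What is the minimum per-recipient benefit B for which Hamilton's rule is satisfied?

r to a full niece or nephew = 1/4 (full aunt/uncle↔niece/nephew: two paths of length 3 through the shared grandparent pair: r = 2·(1/2)^3 = 1/4).
Hamilton's rule with n recipients of equal r: n·r·B > C, so B > C/(n·r) = 0.416/(2·0.25) = 0.832.

0.832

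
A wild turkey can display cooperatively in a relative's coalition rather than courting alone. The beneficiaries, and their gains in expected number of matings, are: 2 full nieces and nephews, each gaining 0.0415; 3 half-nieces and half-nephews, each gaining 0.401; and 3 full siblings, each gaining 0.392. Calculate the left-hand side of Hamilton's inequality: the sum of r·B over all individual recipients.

r to a full niece or nephew = 1/4 (full aunt/uncle↔niece/nephew: two paths of length 3 through the shared grandparent pair: r = 2·(1/2)^3 = 1/4).
r to a half-niece or half-nephew = 0.125 (half-aunt/uncle↔niece/nephew: one path of length 3: r = (1/2)^3 = 1/8).
r to a full sibling = 0.5 (full sibs share both parents — two paths of length 2: r = 2·(1/2)^2 = 1/2).
Summing one r·B term per recipient: 2·0.25·0.0415 + 3·0.125·0.401 + 3·0.5·0.392 = 0.759125.

0.759125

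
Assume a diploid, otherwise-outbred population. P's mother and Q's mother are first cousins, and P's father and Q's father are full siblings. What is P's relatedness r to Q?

0.15625

Wright's path rule: contributions from independent ancestry routes add.
P and Q are related in two ways: second cousins through their mothers (r = 1/32) and first cousins through their fathers (r = 1/8).
r = 1/32 + 1/8 = 5/32 = 0.15625.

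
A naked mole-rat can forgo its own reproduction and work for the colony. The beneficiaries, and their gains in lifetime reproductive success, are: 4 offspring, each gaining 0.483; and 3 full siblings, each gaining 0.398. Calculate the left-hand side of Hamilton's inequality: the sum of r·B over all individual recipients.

1.563

r to an offspring = 1/2 (one parent–offspring link: r = (1/2)^1 = 1/2).
r to a full sibling = 1/2 (full sibs share both parents — two paths of length 2: r = 2·(1/2)^2 = 1/2).
Summing one r·B term per recipient: 4·0.5·0.483 + 3·0.5·0.398 = 1.563.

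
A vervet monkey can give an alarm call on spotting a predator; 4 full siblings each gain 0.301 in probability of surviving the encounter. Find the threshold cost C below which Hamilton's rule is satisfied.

0.602

r to a full sibling = 0.5 (full sibs share both parents — two paths of length 2: r = 2·(1/2)^2 = 1/2).
Hamilton's rule: n·r·B > C, so the trait is favored while C < n·r·B = 4·0.5·0.301 = 0.602.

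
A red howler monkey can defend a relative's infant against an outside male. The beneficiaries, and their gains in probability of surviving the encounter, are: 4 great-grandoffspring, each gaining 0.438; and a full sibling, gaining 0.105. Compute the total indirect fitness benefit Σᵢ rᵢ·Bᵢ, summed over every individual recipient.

0.2715

r to a great-grandoffspring = 0.125 (three parent–offspring links: r = (1/2)^3 = 1/8).
r to a full sibling = 1/2 (full sibs share both parents — two paths of length 2: r = 2·(1/2)^2 = 1/2).
Summing one r·B term per recipient: 4·0.125·0.438 + 1·0.5·0.105 = 0.2715.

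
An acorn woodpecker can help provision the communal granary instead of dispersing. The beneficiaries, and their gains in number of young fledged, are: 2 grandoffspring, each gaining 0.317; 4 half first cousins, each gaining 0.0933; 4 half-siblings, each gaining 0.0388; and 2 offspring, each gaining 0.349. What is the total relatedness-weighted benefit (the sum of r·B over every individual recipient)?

0.569625

r to a grandoffspring = 0.25 (two parent–offspring links: r = (1/2)^2 = 1/4).
r to a half first cousin = 1/16 (half first cousins share one grandparent — one path of length 4: r = (1/2)^4 = 1/16).
r to a half-sibling = 0.25 (half-sibs share one parent — one path of length 2: r = (1/2)^2 = 1/4).
r to an offspring = 0.5 (one parent–offspring link: r = (1/2)^1 = 1/2).
Summing one r·B term per recipient: 2·0.25·0.317 + 4·0.0625·0.0933 + 4·0.25·0.0388 + 2·0.5·0.349 = 0.569625.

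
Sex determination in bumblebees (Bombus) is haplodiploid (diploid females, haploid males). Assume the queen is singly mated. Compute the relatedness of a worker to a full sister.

0.75

Haplodiploid full sisters inherit their father's entire haploid genome identically (contributing 1/2) and on average half of their mother's contribution (1/2 · 1/2 = 1/4); r = 1/2 + 1/4 = 3/4.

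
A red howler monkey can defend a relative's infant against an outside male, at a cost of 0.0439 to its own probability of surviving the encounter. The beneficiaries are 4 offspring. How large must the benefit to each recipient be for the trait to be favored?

0.022

r to an offspring = 1/2 (one parent–offspring link: r = (1/2)^1 = 1/2).
Hamilton's rule with n recipients of equal r: n·r·B > C, so B > C/(n·r) = 0.0439/(4·0.5) = 0.022.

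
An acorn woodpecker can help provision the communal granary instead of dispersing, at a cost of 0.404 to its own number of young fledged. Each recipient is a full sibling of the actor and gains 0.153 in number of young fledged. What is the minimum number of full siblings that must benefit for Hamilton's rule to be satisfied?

r to a full sibling = 1/2 (full sibs share both parents — two paths of length 2: r = 2·(1/2)^2 = 1/2).
Hamilton's rule: n·r·B > C  ⇒  n > C/(r·B) = 0.404/(0.5·0.153) = 5.281.
The smallest integer exceeding 5.281 is 6.

6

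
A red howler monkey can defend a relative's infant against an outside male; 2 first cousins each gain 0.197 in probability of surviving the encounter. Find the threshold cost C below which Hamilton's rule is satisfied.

0.04925

r to a first cousin = 1/8 (first cousins share one grandparent pair — two paths of length 4: r = 2·(1/2)^4 = 1/8).
Hamilton's rule: n·r·B > C, so the trait is favored while C < n·r·B = 2·0.125·0.197 = 0.04925.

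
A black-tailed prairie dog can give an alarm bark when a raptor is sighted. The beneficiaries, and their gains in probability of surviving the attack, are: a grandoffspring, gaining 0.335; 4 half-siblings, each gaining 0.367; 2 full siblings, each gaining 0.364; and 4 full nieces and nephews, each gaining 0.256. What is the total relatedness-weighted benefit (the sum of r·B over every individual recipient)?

r to a grandoffspring = 0.25 (two parent–offspring links: r = (1/2)^2 = 1/4).
r to a half-sibling = 0.25 (half-sibs share one parent — one path of length 2: r = (1/2)^2 = 1/4).
r to a full sibling = 1/2 (full sibs share both parents — two paths of length 2: r = 2·(1/2)^2 = 1/2).
r to a full niece or nephew = 1/4 (full aunt/uncle↔niece/nephew: two paths of length 3 through the shared grandparent pair: r = 2·(1/2)^3 = 1/4).
Summing one r·B term per recipient: 1·0.25·0.335 + 4·0.25·0.367 + 2·0.5·0.364 + 4·0.25·0.256 = 1.07075.

1.07075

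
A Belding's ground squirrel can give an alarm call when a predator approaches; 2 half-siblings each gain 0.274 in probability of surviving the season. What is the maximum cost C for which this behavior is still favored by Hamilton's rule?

r to a half-sibling = 0.25 (half-sibs share one parent — one path of length 2: r = (1/2)^2 = 1/4).
Hamilton's rule: n·r·B > C, so the trait is favored while C < n·r·B = 2·0.25·0.274 = 0.137.

0.137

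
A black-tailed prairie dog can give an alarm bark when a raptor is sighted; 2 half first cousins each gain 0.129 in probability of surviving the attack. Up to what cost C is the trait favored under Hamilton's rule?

0.016125

r to a half first cousin = 0.0625 (half first cousins share one grandparent — one path of length 4: r = (1/2)^4 = 1/16).
Hamilton's rule: n·r·B > C, so the trait is favored while C < n·r·B = 2·0.0625·0.129 = 0.016125.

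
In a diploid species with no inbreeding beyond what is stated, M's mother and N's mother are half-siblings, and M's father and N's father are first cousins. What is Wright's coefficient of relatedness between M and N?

0.09375

Independent pedigree routes through distinct common ancestors add.
M and N are related in two ways: half first cousins through their mothers (r = 1/16) and second cousins through their fathers (r = 1/32).
r = 1/16 + 1/32 = 3/32 = 0.09375.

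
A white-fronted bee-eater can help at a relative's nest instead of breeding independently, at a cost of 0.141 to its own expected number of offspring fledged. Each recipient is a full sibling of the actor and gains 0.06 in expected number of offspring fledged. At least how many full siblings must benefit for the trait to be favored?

5

r to a full sibling = 0.5 (full sibs share both parents — two paths of length 2: r = 2·(1/2)^2 = 1/2).
Hamilton's rule: n·r·B > C  ⇒  n > C/(r·B) = 0.141/(0.5·0.06) = 4.7.
The smallest integer exceeding 4.7 is 5.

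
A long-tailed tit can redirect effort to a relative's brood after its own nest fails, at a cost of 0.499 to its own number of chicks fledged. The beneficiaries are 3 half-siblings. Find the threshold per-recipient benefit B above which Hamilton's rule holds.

r to a half-sibling = 0.25 (half-sibs share one parent — one path of length 2: r = (1/2)^2 = 1/4).
Hamilton's rule with n recipients of equal r: n·r·B > C, so B > C/(n·r) = 0.499/(3·0.25) = 0.6653.

0.6653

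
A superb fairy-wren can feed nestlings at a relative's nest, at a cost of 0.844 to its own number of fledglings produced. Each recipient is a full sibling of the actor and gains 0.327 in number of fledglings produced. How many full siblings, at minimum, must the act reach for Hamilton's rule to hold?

r to a full sibling = 1/2 (full sibs share both parents — two paths of length 2: r = 2·(1/2)^2 = 1/2).
Hamilton's rule: n·r·B > C  ⇒  n > C/(r·B) = 0.844/(0.5·0.327) = 5.162.
The smallest integer exceeding 5.162 is 6.

6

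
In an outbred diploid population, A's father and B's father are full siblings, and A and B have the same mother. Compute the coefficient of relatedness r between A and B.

0.375

Independent pedigree routes through distinct common ancestors add.
A and B are related in two ways: first cousins through their fathers (r = 1/8) and half-sibs through their shared mother (r = 1/4).
r = 1/8 + 1/4 = 0.375.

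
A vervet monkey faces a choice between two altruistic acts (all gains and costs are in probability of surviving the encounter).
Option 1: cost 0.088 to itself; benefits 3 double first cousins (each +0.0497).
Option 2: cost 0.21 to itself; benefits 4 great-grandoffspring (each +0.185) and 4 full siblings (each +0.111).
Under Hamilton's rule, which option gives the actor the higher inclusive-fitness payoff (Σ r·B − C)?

Option 1: r to a double first cousin = 0.25.
Option 1: Σ r·B − C = (3·0.25·0.0497) − 0.088 = -0.050725.
Option 2: r to a great-grandoffspring = 0.125.
Option 2: r to a full sibling = 0.5.
Option 2: Σ r·B − C = (4·0.125·0.185 + 4·0.5·0.111) − 0.21 = 0.1045.
Option 2 has the higher net inclusive-fitness payoff.

Option 2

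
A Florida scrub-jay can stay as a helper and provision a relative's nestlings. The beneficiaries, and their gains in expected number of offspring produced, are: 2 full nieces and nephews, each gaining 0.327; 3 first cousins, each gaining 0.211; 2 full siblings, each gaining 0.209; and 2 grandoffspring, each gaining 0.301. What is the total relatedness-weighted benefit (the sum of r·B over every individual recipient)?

r to a full niece or nephew = 0.25 (full aunt/uncle↔niece/nephew: two paths of length 3 through the shared grandparent pair: r = 2·(1/2)^3 = 1/4).
r to a first cousin = 1/8 (first cousins share one grandparent pair — two paths of length 4: r = 2·(1/2)^4 = 1/8).
r to a full sibling = 1/2 (full sibs share both parents — two paths of length 2: r = 2·(1/2)^2 = 1/2).
r to a grandoffspring = 0.25 (two parent–offspring links: r = (1/2)^2 = 1/4).
Summing one r·B term per recipient: 2·0.25·0.327 + 3·0.125·0.211 + 2·0.5·0.209 + 2·0.25·0.301 = 0.602125.

0.602125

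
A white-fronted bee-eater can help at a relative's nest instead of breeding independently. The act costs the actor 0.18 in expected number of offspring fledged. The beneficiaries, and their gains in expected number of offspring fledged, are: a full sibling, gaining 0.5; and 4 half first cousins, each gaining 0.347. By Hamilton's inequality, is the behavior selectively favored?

Yes

Hamilton's rule: the trait is favored when the sum of r·B over every recipient exceeds the actor's cost C.
r to a full sibling = 1/2 (full sibs share both parents — two paths of length 2: r = 2·(1/2)^2 = 1/2).
r to a half first cousin = 0.0625 (half first cousins share one grandparent — one path of length 4: r = (1/2)^4 = 1/16).
Summing one r·B term per recipient: 1·0.5·0.5 + 4·0.0625·0.347 = 0.33675.
0.33675 > 0.18: the indirect benefit exceeds the cost.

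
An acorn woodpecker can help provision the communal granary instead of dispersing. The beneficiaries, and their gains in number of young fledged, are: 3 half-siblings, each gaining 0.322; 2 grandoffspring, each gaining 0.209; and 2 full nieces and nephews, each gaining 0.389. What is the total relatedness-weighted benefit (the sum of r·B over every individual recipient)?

0.5405

r to a half-sibling = 0.25 (half-sibs share one parent — one path of length 2: r = (1/2)^2 = 1/4).
r to a grandoffspring = 0.25 (two parent–offspring links: r = (1/2)^2 = 1/4).
r to a full niece or nephew = 1/4 (full aunt/uncle↔niece/nephew: two paths of length 3 through the shared grandparent pair: r = 2·(1/2)^3 = 1/4).
Summing one r·B term per recipient: 3·0.25·0.322 + 2·0.25·0.209 + 2·0.25·0.389 = 0.5405.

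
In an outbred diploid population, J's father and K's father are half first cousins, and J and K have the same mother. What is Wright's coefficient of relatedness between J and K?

0.265625

With two independent routes of shared ancestry, r is the sum of the two contributions.
J and K are related in two ways: half second cousins through their fathers (r = 1/64) and half-sibs through their shared mother (r = 1/4).
r = 1/64 + 1/4 = 0.265625.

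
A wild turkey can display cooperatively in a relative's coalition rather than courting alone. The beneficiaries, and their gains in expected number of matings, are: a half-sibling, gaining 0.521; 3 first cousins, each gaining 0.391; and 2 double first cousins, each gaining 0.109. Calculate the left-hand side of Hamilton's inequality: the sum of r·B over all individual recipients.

r to a half-sibling = 0.25 (half-sibs share one parent — one path of length 2: r = (1/2)^2 = 1/4).
r to a first cousin = 1/8 (first cousins share one grandparent pair — two paths of length 4: r = 2·(1/2)^4 = 1/8).
r to a double first cousin = 0.25 (double first cousins share both grandparent pairs — four paths of length 4: r = 4·(1/2)^4 = 1/4).
Summing one r·B term per recipient: 1·0.25·0.521 + 3·0.125·0.391 + 2·0.25·0.109 = 0.331375.

0.331375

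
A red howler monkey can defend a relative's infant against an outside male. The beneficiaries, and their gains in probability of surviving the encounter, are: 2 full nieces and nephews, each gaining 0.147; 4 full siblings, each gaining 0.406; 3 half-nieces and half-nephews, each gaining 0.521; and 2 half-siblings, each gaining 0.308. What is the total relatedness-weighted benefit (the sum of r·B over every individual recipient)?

r to a full niece or nephew = 0.25 (full aunt/uncle↔niece/nephew: two paths of length 3 through the shared grandparent pair: r = 2·(1/2)^3 = 1/4).
r to a full sibling = 0.5 (full sibs share both parents — two paths of length 2: r = 2·(1/2)^2 = 1/2).
r to a half-niece or half-nephew = 1/8 (half-aunt/uncle↔niece/nephew: one path of length 3: r = (1/2)^3 = 1/8).
r to a half-sibling = 0.25 (half-sibs share one parent — one path of length 2: r = (1/2)^2 = 1/4).
Summing one r·B term per recipient: 2·0.25·0.147 + 4·0.5·0.406 + 3·0.125·0.521 + 2·0.25·0.308 = 1.234875.

1.234875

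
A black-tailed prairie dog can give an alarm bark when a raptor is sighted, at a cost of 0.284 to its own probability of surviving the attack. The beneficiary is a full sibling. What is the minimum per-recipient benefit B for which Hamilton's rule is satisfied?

r to a full sibling = 1/2 (full sibs share both parents — two paths of length 2: r = 2·(1/2)^2 = 1/2).
Hamilton's rule with n recipients of equal r: n·r·B > C, so B > C/(n·r) = 0.284/(1·0.5) = 0.568.

0.568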